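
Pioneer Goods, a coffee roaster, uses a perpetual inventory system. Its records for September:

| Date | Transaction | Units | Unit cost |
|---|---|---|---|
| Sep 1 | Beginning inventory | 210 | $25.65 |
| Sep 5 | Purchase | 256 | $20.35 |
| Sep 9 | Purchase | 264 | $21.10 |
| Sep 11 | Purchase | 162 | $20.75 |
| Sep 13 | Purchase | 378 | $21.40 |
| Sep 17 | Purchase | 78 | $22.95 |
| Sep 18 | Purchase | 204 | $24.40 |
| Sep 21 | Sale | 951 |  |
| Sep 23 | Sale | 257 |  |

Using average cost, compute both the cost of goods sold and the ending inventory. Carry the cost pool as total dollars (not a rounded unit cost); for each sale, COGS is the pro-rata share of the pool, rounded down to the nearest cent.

COGS = $26,763.50; ending inventory = $7,621.40

After Sep 1: 210 on hand, pool $5,386.50 (≈ $25.6500 each)
After Sep 5: 466 on hand, pool $10,596.10 (≈ $22.7384 each)
After Sep 9: 730 on hand, pool $16,166.50 (≈ $22.1459 each)
After Sep 11: 892 on hand, pool $19,528.00 (≈ $21.8924 each)
After Sep 13: 1270 on hand, pool $27,617.20 (≈ $21.7458 each)
After Sep 17: 1348 on hand, pool $29,407.30 (≈ $21.8155 each)
After Sep 18: 1552 on hand, pool $34,384.90 (≈ $22.1552 each)
Sep 21, sell 951: 951/1552 × $34,384.90 → $21,069.61
Sep 23, sell 257: 257/601 × $13,315.29 → $5,693.89
Total COGS = $21,069.61 + $5,693.89 = $26,763.50
Ending inventory (cost pool remaining) = $7,621.40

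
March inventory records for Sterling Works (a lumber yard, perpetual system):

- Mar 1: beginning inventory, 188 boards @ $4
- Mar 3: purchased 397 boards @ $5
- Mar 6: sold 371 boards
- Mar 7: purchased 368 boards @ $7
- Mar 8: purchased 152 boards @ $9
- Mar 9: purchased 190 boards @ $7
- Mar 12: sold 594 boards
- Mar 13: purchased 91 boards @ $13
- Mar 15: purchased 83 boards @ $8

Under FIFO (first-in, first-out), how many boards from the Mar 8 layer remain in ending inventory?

140

Mar 6, 371 sold [FIFO — oldest first]: 188 @ $4 + 183 @ $5 = $1,667
Mar 12, 594 sold [FIFO — oldest first]: 214 @ $5 + 368 @ $7 + 12 @ $9 = $3,754
Total COGS = $1,667 + $3,754 = $5,421
Ending inventory: 140 @ $9 + 190 @ $7 + 91 @ $13 + 83 @ $8 = $4,437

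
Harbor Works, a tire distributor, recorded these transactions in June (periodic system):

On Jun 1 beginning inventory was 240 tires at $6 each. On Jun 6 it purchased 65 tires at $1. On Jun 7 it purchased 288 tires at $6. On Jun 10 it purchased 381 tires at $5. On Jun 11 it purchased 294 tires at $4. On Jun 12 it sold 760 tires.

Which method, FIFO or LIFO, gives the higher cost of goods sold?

FIFO COGS: 240 @ $6 + 65 @ $1 + 288 @ $6 + 167 @ $5 = $4,068
LIFO COGS: 294 @ $4 + 381 @ $5 + 85 @ $6 = $3,591

FIFO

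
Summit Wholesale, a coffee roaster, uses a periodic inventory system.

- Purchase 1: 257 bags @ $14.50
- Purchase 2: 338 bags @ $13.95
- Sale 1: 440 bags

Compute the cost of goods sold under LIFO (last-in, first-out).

COGS = $6,194.10

Sale 1 (440) [LIFO — newest first]: 338 @ $13.95 + 102 @ $14.50 = $6,194.10
Ending inventory: 155 @ $14.50 = $2,247.50
Check: goods available $8,441.60 = COGS $6,194.10 + ending $2,247.50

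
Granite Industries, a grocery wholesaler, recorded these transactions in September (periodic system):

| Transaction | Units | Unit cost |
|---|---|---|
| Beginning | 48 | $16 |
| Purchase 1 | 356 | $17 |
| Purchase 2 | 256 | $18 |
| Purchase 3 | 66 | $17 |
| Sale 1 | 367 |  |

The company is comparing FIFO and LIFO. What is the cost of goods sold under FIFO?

COGS = $6,191

FIFO COGS: 48 @ $16 + 319 @ $17 = $6,191
LIFO COGS: 66 @ $17 + 256 @ $18 + 45 @ $17 = $6,495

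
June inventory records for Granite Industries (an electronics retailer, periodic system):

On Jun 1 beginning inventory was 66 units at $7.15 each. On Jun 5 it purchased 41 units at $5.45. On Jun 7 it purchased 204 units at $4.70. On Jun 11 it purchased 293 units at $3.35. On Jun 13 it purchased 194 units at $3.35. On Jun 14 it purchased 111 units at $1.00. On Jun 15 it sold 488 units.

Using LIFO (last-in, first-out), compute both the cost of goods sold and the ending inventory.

Jun 15, 488 sold [LIFO — newest first]: 111 @ $1.00 + 194 @ $3.35 + 183 @ $3.35 = $1,373.95
Ending inventory: 66 @ $7.15 + 41 @ $5.45 + 204 @ $4.70 + 110 @ $3.35 = $2,022.65

COGS = $1,373.95; ending inventory = $2,022.65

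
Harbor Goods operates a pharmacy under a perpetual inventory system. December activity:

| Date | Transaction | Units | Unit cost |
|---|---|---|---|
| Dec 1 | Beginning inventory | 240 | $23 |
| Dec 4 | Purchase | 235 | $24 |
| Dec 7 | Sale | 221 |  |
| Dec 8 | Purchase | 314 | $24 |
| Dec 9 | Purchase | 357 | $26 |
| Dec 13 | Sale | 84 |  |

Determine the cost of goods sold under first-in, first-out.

COGS = $7,080

Dec 7, 221 sold [FIFO — oldest first]: 221 @ $23 = $5,083
Dec 13, 84 sold [FIFO — oldest first]: 19 @ $23 + 65 @ $24 = $1,997
Total COGS = $5,083 + $1,997 = $7,080
Ending inventory: 170 @ $24 + 314 @ $24 + 357 @ $26 = $20,898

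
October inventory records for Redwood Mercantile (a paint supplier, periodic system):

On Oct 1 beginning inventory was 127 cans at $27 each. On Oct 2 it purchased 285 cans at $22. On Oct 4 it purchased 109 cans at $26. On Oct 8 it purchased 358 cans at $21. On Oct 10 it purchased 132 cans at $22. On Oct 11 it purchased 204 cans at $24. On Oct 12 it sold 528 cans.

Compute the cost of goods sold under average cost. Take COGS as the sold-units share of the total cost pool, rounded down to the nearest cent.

COGS = $12,103.15

Oct 12, sell 528: 528/1215 × $27,851.00 → $12,103.15
Ending inventory (cost pool remaining) = $15,747.85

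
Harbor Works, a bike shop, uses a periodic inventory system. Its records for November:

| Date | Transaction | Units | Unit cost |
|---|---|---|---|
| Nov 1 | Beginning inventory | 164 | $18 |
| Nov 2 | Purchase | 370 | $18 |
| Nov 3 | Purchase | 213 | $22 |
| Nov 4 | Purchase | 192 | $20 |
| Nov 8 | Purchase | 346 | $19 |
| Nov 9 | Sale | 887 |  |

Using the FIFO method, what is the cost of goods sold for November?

COGS = $17,098

Nov 9, 887 sold [FIFO — oldest first]: 164 @ $18 + 370 @ $18 + 213 @ $22 + 140 @ $20 = $17,098
Ending inventory: 52 @ $20 + 346 @ $19 = $7,614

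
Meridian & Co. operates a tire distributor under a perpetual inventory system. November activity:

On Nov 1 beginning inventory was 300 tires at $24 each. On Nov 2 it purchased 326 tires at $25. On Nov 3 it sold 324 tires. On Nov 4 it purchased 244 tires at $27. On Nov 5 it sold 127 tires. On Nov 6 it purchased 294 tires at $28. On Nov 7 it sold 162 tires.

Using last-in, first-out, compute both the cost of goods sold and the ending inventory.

Nov 3, 324 sold [LIFO — newest first]: 324 @ $25 = $8,100
Nov 5, 127 sold [LIFO — newest first]: 127 @ $27 = $3,429
Nov 7, 162 sold [LIFO — newest first]: 162 @ $28 = $4,536
Total COGS = $8,100 + $3,429 + $4,536 = $16,065
Ending inventory: 300 @ $24 + 2 @ $25 + 117 @ $27 + 132 @ $28 = $14,105
Check: goods available $30,170 = COGS $16,065 + ending $14,105

COGS = $16,065; ending inventory = $14,105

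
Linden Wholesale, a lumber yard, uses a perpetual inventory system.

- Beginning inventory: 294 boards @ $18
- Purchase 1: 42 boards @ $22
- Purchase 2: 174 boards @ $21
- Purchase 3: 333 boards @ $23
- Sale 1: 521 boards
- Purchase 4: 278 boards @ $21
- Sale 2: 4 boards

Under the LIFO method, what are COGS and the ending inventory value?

COGS = $11,705; ending inventory = $11,662

Sale 1 (521) [LIFO — newest first]: 333 @ $23 + 174 @ $21 + 14 @ $22 = $11,621
Sale 2 (4) [LIFO — newest first]: 4 @ $21 = $84
Total COGS = $11,621 + $84 = $11,705
Ending inventory: 294 @ $18 + 28 @ $22 + 274 @ $21 = $11,662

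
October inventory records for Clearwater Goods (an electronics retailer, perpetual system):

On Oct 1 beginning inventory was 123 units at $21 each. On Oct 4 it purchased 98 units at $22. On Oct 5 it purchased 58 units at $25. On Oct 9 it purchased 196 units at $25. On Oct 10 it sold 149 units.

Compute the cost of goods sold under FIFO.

Oct 10, 149 sold [FIFO — oldest first]: 123 @ $21 + 26 @ $22 = $3,155
Ending inventory: 72 @ $22 + 58 @ $25 + 196 @ $25 = $7,934

COGS = $3,155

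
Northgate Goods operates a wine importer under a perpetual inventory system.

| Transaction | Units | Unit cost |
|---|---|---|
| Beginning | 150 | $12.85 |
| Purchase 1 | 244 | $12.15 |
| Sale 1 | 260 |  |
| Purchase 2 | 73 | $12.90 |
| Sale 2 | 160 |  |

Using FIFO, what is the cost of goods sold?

COGS = $5,227.50

Sale 1 (260) [FIFO — oldest first]: 150 @ $12.85 + 110 @ $12.15 = $3,264.00
Sale 2 (160) [FIFO — oldest first]: 134 @ $12.15 + 26 @ $12.90 = $1,963.50
Total COGS = $3,264.00 + $1,963.50 = $5,227.50
Ending inventory: 47 @ $12.90 = $606.30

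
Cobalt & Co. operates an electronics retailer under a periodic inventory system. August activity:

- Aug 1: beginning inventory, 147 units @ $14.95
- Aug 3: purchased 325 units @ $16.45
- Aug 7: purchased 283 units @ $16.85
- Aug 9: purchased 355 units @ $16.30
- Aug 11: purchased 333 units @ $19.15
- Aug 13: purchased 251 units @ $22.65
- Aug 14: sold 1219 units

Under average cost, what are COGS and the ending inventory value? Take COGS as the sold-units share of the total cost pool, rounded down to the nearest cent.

COGS = $21,703.84; ending inventory = $8,457.21

Aug 14, sell 1219: 1219/1694 × $30,161.05 → $21,703.84
Ending inventory (cost pool remaining) = $8,457.21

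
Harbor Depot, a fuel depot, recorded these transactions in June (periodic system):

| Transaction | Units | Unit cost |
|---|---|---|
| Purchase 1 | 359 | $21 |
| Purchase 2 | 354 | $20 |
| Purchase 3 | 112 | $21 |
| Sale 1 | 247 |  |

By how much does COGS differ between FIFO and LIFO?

$135

FIFO COGS: 247 @ $21 = $5,187
LIFO COGS: 112 @ $21 + 135 @ $20 = $5,052
Difference = |$5,187 − $5,052| = $135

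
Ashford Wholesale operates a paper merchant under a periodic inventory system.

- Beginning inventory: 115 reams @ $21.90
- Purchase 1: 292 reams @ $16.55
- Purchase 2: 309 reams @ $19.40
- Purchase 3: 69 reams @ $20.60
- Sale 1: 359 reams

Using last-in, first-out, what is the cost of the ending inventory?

Sale 1 (359) [LIFO — newest first]: 69 @ $20.60 + 290 @ $19.40 = $7,047.40
Ending inventory: 115 @ $21.90 + 292 @ $16.55 + 19 @ $19.40 = $7,719.70

Ending inventory = $7,719.70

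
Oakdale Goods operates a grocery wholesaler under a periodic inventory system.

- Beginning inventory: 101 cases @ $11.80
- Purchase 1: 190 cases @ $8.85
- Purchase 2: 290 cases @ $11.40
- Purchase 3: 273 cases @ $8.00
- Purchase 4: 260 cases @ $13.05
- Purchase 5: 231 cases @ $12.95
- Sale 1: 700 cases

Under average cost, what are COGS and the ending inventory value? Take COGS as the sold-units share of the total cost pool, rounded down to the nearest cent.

COGS = $7,675.40; ending inventory = $7,072.35

Sale 1, sell 700: 700/1345 × $14,747.75 → $7,675.40
Ending inventory (cost pool remaining) = $7,072.35
Check: goods available $14,747.75 = COGS $7,675.40 + ending $7,072.35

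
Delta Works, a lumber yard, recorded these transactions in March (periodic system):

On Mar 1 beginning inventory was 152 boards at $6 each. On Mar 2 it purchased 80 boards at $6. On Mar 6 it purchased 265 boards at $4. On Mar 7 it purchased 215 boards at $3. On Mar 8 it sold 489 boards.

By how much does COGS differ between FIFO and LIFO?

FIFO COGS: 152 @ $6 + 80 @ $6 + 257 @ $4 = $2,420
LIFO COGS: 215 @ $3 + 265 @ $4 + 9 @ $6 = $1,759
Difference = |$2,420 − $1,759| = $661

$661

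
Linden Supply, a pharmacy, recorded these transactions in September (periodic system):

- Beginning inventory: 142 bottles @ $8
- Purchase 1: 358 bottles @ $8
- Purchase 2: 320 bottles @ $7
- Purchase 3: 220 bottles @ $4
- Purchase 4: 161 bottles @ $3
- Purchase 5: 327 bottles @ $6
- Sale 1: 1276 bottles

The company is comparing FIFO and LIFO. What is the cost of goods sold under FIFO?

COGS = $8,053

FIFO COGS: 142 @ $8 + 358 @ $8 + 320 @ $7 + 220 @ $4 + 161 @ $3 + 75 @ $6 = $8,053
LIFO COGS: 327 @ $6 + 161 @ $3 + 220 @ $4 + 320 @ $7 + 248 @ $8 = $7,549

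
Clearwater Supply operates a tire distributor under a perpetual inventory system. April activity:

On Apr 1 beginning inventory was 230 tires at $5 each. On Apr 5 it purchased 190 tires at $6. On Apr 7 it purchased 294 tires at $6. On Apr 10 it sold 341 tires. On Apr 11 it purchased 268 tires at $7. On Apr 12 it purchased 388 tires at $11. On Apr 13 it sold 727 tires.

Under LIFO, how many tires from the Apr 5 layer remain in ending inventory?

72

Apr 10, 341 sold [LIFO — newest first]: 294 @ $6 + 47 @ $6 = $2,046
Apr 13, 727 sold [LIFO — newest first]: 388 @ $11 + 268 @ $7 + 71 @ $6 = $6,570
Total COGS = $2,046 + $6,570 = $8,616
Ending inventory: 230 @ $5 + 72 @ $6 = $1,582
Check: goods available $10,198 = COGS $8,616 + ending $1,582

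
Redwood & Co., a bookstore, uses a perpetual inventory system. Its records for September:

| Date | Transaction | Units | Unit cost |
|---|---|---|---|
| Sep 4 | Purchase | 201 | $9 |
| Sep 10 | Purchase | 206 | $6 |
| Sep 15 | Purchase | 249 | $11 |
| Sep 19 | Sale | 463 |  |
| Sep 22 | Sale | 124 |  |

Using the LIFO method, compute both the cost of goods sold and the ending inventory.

COGS = $5,163; ending inventory = $621

Sep 19, 463 sold [LIFO — newest first]: 249 @ $11 + 206 @ $6 + 8 @ $9 = $4,047
Sep 22, 124 sold [LIFO — newest first]: 124 @ $9 = $1,116
Total COGS = $4,047 + $1,116 = $5,163
Ending inventory: 69 @ $9 = $621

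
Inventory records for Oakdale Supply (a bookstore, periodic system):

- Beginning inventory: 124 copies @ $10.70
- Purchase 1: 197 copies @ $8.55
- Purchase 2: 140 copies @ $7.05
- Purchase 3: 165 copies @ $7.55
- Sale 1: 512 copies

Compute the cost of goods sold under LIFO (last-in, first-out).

Sale 1 (512) [LIFO — newest first]: 165 @ $7.55 + 140 @ $7.05 + 197 @ $8.55 + 10 @ $10.70 = $4,024.10
Ending inventory: 114 @ $10.70 = $1,219.80

COGS = $4,024.10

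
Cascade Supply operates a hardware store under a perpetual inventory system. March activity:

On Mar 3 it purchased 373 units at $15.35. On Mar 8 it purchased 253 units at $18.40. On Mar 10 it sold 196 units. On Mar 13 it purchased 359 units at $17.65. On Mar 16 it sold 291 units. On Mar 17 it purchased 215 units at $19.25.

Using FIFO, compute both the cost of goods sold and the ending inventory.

COGS = $7,823.15; ending inventory = $13,032.70

Mar 10, 196 sold [FIFO — oldest first]: 196 @ $15.35 = $3,008.60
Mar 16, 291 sold [FIFO — oldest first]: 177 @ $15.35 + 114 @ $18.40 = $4,814.55
Total COGS = $3,008.60 + $4,814.55 = $7,823.15
Ending inventory: 139 @ $18.40 + 359 @ $17.65 + 215 @ $19.25 = $13,032.70
Check: goods available $20,855.85 = COGS $7,823.15 + ending $13,032.70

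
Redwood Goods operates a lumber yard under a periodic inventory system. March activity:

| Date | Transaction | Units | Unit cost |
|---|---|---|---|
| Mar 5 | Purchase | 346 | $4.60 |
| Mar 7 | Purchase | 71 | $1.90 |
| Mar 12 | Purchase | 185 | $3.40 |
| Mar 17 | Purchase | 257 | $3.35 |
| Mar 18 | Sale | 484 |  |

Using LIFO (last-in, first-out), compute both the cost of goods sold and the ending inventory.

Mar 18, 484 sold [LIFO — newest first]: 257 @ $3.35 + 185 @ $3.40 + 42 @ $1.90 = $1,569.75
Ending inventory: 346 @ $4.60 + 29 @ $1.90 = $1,646.70
Check: goods available $3,216.45 = COGS $1,569.75 + ending $1,646.70

COGS = $1,569.75; ending inventory = $1,646.70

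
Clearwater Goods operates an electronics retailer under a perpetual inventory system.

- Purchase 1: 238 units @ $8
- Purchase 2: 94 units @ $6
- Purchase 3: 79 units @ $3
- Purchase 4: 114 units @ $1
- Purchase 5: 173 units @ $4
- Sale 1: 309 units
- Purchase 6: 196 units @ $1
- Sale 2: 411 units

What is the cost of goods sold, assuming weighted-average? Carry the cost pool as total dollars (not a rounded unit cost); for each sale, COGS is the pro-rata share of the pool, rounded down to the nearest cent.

COGS = $3,066.70

After Purchase 1: 238 on hand, pool $1,904.00 (≈ $8.0000 each)
After Purchase 2: 332 on hand, pool $2,468.00 (≈ $7.4337 each)
After Purchase 3: 411 on hand, pool $2,705.00 (≈ $6.5815 each)
After Purchase 4: 525 on hand, pool $2,819.00 (≈ $5.3695 each)
After Purchase 5: 698 on hand, pool $3,511.00 (≈ $5.0301 each)
Sale 1, sell 309: 309/698 × $3,511.00 → $1,554.29
After Purchase 6: 585 on hand, pool $2,152.71 (≈ $3.6798 each)
Sale 2, sell 411: 411/585 × $2,152.71 → $1,512.41
Total COGS = $1,554.29 + $1,512.41 = $3,066.70
Ending inventory (cost pool remaining) = $640.30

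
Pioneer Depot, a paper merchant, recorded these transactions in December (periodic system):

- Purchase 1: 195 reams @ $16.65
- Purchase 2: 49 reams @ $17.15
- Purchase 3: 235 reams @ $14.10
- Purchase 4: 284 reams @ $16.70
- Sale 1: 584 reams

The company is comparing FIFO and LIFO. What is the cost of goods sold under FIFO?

COGS = $9,154.10

FIFO COGS: 195 @ $16.65 + 49 @ $17.15 + 235 @ $14.10 + 105 @ $16.70 = $9,154.10
LIFO COGS: 284 @ $16.70 + 235 @ $14.10 + 49 @ $17.15 + 16 @ $16.65 = $9,163.05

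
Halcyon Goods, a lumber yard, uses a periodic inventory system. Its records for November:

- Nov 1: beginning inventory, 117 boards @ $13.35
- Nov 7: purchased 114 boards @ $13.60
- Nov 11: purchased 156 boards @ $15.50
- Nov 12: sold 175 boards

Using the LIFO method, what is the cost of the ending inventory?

Nov 12, 175 sold [LIFO — newest first]: 156 @ $15.50 + 19 @ $13.60 = $2,676.40
Ending inventory: 117 @ $13.35 + 95 @ $13.60 = $2,853.95

Ending inventory = $2,853.95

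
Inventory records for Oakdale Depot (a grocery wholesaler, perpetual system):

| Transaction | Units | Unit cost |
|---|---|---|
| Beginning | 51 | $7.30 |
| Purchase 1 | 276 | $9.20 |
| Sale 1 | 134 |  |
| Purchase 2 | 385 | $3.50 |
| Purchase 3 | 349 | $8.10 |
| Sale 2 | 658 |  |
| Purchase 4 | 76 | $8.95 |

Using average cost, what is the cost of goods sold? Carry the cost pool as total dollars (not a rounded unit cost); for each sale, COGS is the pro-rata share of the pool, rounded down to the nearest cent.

After Beginning: 51 on hand, pool $372.30 (≈ $7.3000 each)
After Purchase 1: 327 on hand, pool $2,911.50 (≈ $8.9037 each)
Sale 1, sell 134: 134/327 × $2,911.50 → $1,193.09
After Purchase 2: 578 on hand, pool $3,065.91 (≈ $5.3043 each)
After Purchase 3: 927 on hand, pool $5,892.81 (≈ $6.3569 each)
Sale 2, sell 658: 658/927 × $5,892.81 → $4,182.81
After Purchase 4: 345 on hand, pool $2,390.20 (≈ $6.9281 each)
Total COGS = $1,193.09 + $4,182.81 = $5,375.90
Ending inventory (cost pool remaining) = $2,390.20
Check: goods available $7,766.10 = COGS $5,375.90 + ending $2,390.20

COGS = $5,375.90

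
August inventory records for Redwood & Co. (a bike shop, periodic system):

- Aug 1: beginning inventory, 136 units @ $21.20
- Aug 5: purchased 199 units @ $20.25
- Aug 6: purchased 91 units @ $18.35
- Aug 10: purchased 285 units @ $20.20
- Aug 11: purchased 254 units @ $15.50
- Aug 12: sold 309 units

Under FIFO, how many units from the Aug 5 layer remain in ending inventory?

Aug 12, 309 sold [FIFO — oldest first]: 136 @ $21.20 + 173 @ $20.25 = $6,386.45
Ending inventory: 26 @ $20.25 + 91 @ $18.35 + 285 @ $20.20 + 254 @ $15.50 = $11,890.35

26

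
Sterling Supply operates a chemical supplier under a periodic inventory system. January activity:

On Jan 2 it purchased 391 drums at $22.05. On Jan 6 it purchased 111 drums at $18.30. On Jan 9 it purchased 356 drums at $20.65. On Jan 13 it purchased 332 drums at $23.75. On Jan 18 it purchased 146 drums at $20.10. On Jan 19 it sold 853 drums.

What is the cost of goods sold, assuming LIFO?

Jan 19, 853 sold [LIFO — newest first]: 146 @ $20.10 + 332 @ $23.75 + 356 @ $20.65 + 19 @ $18.30 = $18,518.70
Ending inventory: 391 @ $22.05 + 92 @ $18.30 = $10,305.15

COGS = $18,518.70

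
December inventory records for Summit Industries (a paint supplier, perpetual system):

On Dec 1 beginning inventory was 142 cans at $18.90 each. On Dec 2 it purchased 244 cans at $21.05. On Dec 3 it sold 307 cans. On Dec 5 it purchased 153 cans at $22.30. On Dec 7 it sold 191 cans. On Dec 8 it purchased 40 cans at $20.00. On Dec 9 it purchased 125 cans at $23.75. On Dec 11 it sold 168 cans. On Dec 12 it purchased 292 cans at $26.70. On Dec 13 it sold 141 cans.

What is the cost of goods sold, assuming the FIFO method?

Dec 3, 307 sold [FIFO — oldest first]: 142 @ $18.90 + 165 @ $21.05 = $6,157.05
Dec 7, 191 sold [FIFO — oldest first]: 79 @ $21.05 + 112 @ $22.30 = $4,160.55
Dec 11, 168 sold [FIFO — oldest first]: 41 @ $22.30 + 40 @ $20.00 + 87 @ $23.75 = $3,780.55
Dec 13, 141 sold [FIFO — oldest first]: 38 @ $23.75 + 103 @ $26.70 = $3,652.60
Total COGS = $6,157.05 + $4,160.55 + $3,780.55 + $3,652.60 = $17,750.75
Ending inventory: 189 @ $26.70 = $5,046.30

COGS = $17,750.75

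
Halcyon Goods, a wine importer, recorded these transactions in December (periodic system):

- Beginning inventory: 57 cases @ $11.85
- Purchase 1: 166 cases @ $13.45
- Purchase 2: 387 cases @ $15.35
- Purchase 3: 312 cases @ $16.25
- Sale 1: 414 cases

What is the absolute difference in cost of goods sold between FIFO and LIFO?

$795.70

FIFO COGS: 57 @ $11.85 + 166 @ $13.45 + 191 @ $15.35 = $5,840.00
LIFO COGS: 312 @ $16.25 + 102 @ $15.35 = $6,635.70
Difference = |$5,840.00 − $6,635.70| = $795.70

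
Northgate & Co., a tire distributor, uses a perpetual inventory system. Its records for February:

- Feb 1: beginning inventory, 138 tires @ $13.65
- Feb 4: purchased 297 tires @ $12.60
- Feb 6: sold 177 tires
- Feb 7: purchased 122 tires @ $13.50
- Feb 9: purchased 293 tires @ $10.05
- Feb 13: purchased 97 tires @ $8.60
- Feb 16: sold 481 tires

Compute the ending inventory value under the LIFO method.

Ending inventory = $3,814.20

Feb 6, 177 sold [LIFO — newest first]: 177 @ $12.60 = $2,230.20
Feb 16, 481 sold [LIFO — newest first]: 97 @ $8.60 + 293 @ $10.05 + 91 @ $13.50 = $5,007.35
Total COGS = $2,230.20 + $5,007.35 = $7,237.55
Ending inventory: 138 @ $13.65 + 120 @ $12.60 + 31 @ $13.50 = $3,814.20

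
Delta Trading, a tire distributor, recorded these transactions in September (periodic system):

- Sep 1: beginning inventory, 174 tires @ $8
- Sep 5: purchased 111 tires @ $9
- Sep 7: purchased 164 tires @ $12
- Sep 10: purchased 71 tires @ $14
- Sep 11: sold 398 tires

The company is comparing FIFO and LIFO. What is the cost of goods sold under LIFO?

COGS = $4,377

FIFO COGS: 174 @ $8 + 111 @ $9 + 113 @ $12 = $3,747
LIFO COGS: 71 @ $14 + 164 @ $12 + 111 @ $9 + 52 @ $8 = $4,377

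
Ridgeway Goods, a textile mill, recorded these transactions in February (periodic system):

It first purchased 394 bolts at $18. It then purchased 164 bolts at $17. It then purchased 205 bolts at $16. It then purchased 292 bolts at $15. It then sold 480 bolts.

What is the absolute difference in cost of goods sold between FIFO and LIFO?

FIFO COGS: 394 @ $18 + 86 @ $17 = $8,554
LIFO COGS: 292 @ $15 + 188 @ $16 = $7,388
Difference = |$8,554 − $7,388| = $1,166

$1,166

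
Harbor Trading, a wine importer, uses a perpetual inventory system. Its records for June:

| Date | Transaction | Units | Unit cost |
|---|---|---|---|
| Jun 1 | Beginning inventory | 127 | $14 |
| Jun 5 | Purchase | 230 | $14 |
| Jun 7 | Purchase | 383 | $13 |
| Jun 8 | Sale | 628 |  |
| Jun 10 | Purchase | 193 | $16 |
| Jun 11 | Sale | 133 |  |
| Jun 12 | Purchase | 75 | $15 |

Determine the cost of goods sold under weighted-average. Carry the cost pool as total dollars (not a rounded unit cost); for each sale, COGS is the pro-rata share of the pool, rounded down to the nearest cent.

COGS = $10,472.00

After Jun 1: 127 on hand, pool $1,778.00 (≈ $14.0000 each)
After Jun 5: 357 on hand, pool $4,998.00 (≈ $14.0000 each)
After Jun 7: 740 on hand, pool $9,977.00 (≈ $13.4824 each)
Jun 8, sell 628: 628/740 × $9,977.00 → $8,466.96
After Jun 10: 305 on hand, pool $4,598.04 (≈ $15.0755 each)
Jun 11, sell 133: 133/305 × $4,598.04 → $2,005.04
After Jun 12: 247 on hand, pool $3,718.00 (≈ $15.0526 each)
Total COGS = $8,466.96 + $2,005.04 = $10,472.00
Ending inventory (cost pool remaining) = $3,718.00
Check: goods available $14,190.00 = COGS $10,472.00 + ending $3,718.00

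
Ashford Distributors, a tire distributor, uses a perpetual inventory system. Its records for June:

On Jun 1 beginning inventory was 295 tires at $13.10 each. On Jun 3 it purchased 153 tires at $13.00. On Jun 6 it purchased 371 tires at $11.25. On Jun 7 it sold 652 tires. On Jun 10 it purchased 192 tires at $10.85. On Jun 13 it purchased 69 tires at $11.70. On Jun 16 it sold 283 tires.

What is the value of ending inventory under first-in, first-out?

Ending inventory = $1,631.90

Jun 7, 652 sold [FIFO — oldest first]: 295 @ $13.10 + 153 @ $13.00 + 204 @ $11.25 = $8,148.50
Jun 16, 283 sold [FIFO — oldest first]: 167 @ $11.25 + 116 @ $10.85 = $3,137.35
Total COGS = $8,148.50 + $3,137.35 = $11,285.85
Ending inventory: 76 @ $10.85 + 69 @ $11.70 = $1,631.90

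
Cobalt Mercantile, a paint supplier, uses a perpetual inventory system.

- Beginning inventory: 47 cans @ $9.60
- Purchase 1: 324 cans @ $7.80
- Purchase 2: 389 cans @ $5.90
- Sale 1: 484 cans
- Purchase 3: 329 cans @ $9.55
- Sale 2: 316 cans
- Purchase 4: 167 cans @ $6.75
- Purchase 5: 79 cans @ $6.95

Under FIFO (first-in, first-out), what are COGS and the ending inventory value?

COGS = $5,655.50; ending inventory = $4,436.25

Sale 1 (484) [FIFO — oldest first]: 47 @ $9.60 + 324 @ $7.80 + 113 @ $5.90 = $3,645.10
Sale 2 (316) [FIFO — oldest first]: 276 @ $5.90 + 40 @ $9.55 = $2,010.40
Total COGS = $3,645.10 + $2,010.40 = $5,655.50
Ending inventory: 289 @ $9.55 + 167 @ $6.75 + 79 @ $6.95 = $4,436.25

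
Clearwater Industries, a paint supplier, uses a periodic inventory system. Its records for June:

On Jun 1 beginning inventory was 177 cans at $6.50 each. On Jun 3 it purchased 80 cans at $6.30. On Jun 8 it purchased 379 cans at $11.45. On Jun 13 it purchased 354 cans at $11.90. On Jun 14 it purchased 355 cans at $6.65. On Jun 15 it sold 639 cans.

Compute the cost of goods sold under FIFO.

Jun 15, 639 sold [FIFO — oldest first]: 177 @ $6.50 + 80 @ $6.30 + 379 @ $11.45 + 3 @ $11.90 = $6,029.75
Ending inventory: 351 @ $11.90 + 355 @ $6.65 = $6,537.65
Check: goods available $12,567.40 = COGS $6,029.75 + ending $6,537.65

COGS = $6,029.75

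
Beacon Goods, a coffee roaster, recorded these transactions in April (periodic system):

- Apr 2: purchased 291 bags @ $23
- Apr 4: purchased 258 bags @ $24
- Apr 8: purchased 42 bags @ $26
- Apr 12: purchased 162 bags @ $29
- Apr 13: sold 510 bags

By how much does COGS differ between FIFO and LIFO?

$1,137

FIFO COGS: 291 @ $23 + 219 @ $24 = $11,949
LIFO COGS: 162 @ $29 + 42 @ $26 + 258 @ $24 + 48 @ $23 = $13,086
Difference = |$11,949 − $13,086| = $1,137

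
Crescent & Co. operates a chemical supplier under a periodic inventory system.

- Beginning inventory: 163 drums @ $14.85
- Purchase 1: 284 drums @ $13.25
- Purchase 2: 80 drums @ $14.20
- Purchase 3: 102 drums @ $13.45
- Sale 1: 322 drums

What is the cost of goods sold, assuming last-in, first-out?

COGS = $4,362.90

Sale 1 (322) [LIFO — newest first]: 102 @ $13.45 + 80 @ $14.20 + 140 @ $13.25 = $4,362.90
Ending inventory: 163 @ $14.85 + 144 @ $13.25 = $4,328.55
Check: goods available $8,691.45 = COGS $4,362.90 + ending $4,328.55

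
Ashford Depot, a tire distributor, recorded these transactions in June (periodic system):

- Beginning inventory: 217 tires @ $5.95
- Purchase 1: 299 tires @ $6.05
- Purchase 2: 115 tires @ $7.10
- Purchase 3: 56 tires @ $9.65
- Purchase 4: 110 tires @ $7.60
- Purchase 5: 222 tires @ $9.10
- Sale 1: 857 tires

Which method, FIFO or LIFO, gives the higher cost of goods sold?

LIFO

FIFO COGS: 217 @ $5.95 + 299 @ $6.05 + 115 @ $7.10 + 56 @ $9.65 + 110 @ $7.60 + 60 @ $9.10 = $5,839.00
LIFO COGS: 222 @ $9.10 + 110 @ $7.60 + 56 @ $9.65 + 115 @ $7.10 + 299 @ $6.05 + 55 @ $5.95 = $6,349.30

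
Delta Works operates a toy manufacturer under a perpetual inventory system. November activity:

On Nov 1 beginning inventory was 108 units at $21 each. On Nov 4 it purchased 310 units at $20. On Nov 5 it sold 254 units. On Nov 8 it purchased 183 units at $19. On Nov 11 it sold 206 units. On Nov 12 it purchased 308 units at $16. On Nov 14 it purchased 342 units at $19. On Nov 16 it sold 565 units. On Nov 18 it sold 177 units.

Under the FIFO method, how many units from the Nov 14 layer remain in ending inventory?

49

Nov 5, 254 sold [FIFO — oldest first]: 108 @ $21 + 146 @ $20 = $5,188
Nov 11, 206 sold [FIFO — oldest first]: 164 @ $20 + 42 @ $19 = $4,078
Nov 16, 565 sold [FIFO — oldest first]: 141 @ $19 + 308 @ $16 + 116 @ $19 = $9,811
Nov 18, 177 sold [FIFO — oldest first]: 177 @ $19 = $3,363
Total COGS = $5,188 + $4,078 + $9,811 + $3,363 = $22,440
Ending inventory: 49 @ $19 = $931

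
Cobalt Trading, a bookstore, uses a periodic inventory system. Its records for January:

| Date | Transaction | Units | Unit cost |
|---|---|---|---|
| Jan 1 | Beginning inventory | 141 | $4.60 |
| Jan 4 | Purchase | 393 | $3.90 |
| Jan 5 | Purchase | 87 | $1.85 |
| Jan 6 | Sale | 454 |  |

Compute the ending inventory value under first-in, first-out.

Ending inventory = $472.95

Jan 6, 454 sold [FIFO — oldest first]: 141 @ $4.60 + 313 @ $3.90 = $1,869.30
Ending inventory: 80 @ $3.90 + 87 @ $1.85 = $472.95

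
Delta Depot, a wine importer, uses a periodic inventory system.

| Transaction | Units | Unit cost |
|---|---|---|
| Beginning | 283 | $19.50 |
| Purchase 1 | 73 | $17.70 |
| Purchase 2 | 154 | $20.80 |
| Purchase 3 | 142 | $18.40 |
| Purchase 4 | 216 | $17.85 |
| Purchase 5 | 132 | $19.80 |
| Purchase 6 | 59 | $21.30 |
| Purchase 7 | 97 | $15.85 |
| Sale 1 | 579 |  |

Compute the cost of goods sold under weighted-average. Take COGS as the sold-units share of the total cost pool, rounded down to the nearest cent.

COGS = $10,963.91

Sale 1, sell 579: 579/1156 × $21,889.95 → $10,963.91
Ending inventory (cost pool remaining) = $10,926.04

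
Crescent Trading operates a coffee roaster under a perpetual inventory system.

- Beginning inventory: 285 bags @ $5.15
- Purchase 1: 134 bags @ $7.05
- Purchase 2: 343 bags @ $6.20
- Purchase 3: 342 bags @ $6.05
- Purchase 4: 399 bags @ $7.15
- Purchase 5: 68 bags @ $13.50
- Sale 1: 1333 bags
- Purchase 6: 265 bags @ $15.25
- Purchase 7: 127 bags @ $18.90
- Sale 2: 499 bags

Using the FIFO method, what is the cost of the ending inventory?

Sale 1 (1333) [FIFO — oldest first]: 285 @ $5.15 + 134 @ $7.05 + 343 @ $6.20 + 342 @ $6.05 + 229 @ $7.15 = $8,245.50
Sale 2 (499) [FIFO — oldest first]: 170 @ $7.15 + 68 @ $13.50 + 261 @ $15.25 = $6,113.75
Total COGS = $8,245.50 + $6,113.75 = $14,359.25
Ending inventory: 4 @ $15.25 + 127 @ $18.90 = $2,461.30

Ending inventory = $2,461.30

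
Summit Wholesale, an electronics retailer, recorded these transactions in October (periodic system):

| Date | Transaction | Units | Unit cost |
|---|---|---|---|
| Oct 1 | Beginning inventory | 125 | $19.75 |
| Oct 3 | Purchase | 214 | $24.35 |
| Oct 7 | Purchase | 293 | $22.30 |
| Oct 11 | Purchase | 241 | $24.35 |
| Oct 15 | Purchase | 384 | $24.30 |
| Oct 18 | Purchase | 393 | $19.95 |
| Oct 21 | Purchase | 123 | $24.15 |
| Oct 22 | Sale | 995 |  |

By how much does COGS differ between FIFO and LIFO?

FIFO COGS: 125 @ $19.75 + 214 @ $24.35 + 293 @ $22.30 + 241 @ $24.35 + 122 @ $24.30 = $23,046.50
LIFO COGS: 123 @ $24.15 + 393 @ $19.95 + 384 @ $24.30 + 95 @ $24.35 = $22,455.25
Difference = |$23,046.50 − $22,455.25| = $591.25

$591.25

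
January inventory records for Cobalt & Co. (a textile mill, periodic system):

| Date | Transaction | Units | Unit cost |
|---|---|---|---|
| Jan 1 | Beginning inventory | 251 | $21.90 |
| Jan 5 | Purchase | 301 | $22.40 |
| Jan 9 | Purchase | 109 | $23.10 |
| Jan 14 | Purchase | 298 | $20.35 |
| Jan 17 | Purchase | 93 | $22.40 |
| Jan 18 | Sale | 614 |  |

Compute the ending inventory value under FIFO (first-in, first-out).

Ending inventory = $9,233.20

Jan 18, 614 sold [FIFO — oldest first]: 251 @ $21.90 + 301 @ $22.40 + 62 @ $23.10 = $13,671.50
Ending inventory: 47 @ $23.10 + 298 @ $20.35 + 93 @ $22.40 = $9,233.20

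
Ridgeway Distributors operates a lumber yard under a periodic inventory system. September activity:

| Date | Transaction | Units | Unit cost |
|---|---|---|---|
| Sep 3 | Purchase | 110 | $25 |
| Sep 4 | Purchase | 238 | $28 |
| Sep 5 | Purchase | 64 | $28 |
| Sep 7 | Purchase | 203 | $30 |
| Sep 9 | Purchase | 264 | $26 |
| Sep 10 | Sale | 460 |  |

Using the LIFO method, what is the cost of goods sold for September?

COGS = $12,744

Sep 10, 460 sold [LIFO — newest first]: 264 @ $26 + 196 @ $30 = $12,744
Ending inventory: 110 @ $25 + 238 @ $28 + 64 @ $28 + 7 @ $30 = $11,416
Check: goods available $24,160 = COGS $12,744 + ending $11,416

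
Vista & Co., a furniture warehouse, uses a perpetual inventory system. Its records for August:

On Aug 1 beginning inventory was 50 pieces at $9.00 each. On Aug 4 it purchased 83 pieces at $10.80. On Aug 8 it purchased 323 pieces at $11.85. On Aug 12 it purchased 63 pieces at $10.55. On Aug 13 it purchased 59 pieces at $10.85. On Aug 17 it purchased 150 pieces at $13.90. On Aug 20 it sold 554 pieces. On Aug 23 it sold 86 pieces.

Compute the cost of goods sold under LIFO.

Aug 20, 554 sold [LIFO — newest first]: 150 @ $13.90 + 59 @ $10.85 + 63 @ $10.55 + 282 @ $11.85 = $6,731.50
Aug 23, 86 sold [LIFO — newest first]: 41 @ $11.85 + 45 @ $10.80 = $971.85
Total COGS = $6,731.50 + $971.85 = $7,703.35
Ending inventory: 50 @ $9.00 + 38 @ $10.80 = $860.40
Check: goods available $8,563.75 = COGS $7,703.35 + ending $860.40

COGS = $7,703.35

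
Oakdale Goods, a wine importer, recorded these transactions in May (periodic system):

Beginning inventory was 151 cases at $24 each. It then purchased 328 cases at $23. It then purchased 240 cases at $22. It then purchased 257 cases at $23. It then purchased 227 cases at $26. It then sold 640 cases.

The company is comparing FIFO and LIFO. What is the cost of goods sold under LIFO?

FIFO COGS: 151 @ $24 + 328 @ $23 + 161 @ $22 = $14,710
LIFO COGS: 227 @ $26 + 257 @ $23 + 156 @ $22 = $15,245

COGS = $15,245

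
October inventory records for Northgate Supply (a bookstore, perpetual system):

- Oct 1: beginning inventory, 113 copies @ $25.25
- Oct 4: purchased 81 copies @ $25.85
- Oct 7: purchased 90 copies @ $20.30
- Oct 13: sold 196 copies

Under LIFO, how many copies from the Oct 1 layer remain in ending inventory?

88

Oct 13, 196 sold [LIFO — newest first]: 90 @ $20.30 + 81 @ $25.85 + 25 @ $25.25 = $4,552.10
Ending inventory: 88 @ $25.25 = $2,222.00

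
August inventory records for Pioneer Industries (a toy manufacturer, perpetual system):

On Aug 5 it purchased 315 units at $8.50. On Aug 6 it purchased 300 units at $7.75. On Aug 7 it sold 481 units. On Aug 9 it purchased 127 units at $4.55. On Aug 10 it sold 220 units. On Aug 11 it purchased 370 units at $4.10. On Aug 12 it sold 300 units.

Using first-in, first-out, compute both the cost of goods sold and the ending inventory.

Aug 7, 481 sold [FIFO — oldest first]: 315 @ $8.50 + 166 @ $7.75 = $3,964.00
Aug 10, 220 sold [FIFO — oldest first]: 134 @ $7.75 + 86 @ $4.55 = $1,429.80
Aug 12, 300 sold [FIFO — oldest first]: 41 @ $4.55 + 259 @ $4.10 = $1,248.45
Total COGS = $3,964.00 + $1,429.80 + $1,248.45 = $6,642.25
Ending inventory: 111 @ $4.10 = $455.10

COGS = $6,642.25; ending inventory = $455.10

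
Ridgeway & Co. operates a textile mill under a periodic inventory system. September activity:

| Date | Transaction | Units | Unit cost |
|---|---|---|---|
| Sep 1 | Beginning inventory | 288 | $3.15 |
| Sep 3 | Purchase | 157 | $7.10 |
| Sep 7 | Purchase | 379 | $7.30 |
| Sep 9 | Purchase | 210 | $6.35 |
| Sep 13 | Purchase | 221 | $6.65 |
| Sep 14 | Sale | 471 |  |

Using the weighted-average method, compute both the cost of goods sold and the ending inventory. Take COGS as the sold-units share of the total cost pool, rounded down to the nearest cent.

Sep 14, sell 471: 471/1255 × $7,591.75 → $2,849.17
Ending inventory (cost pool remaining) = $4,742.58
Check: goods available $7,591.75 = COGS $2,849.17 + ending $4,742.58

COGS = $2,849.17; ending inventory = $4,742.58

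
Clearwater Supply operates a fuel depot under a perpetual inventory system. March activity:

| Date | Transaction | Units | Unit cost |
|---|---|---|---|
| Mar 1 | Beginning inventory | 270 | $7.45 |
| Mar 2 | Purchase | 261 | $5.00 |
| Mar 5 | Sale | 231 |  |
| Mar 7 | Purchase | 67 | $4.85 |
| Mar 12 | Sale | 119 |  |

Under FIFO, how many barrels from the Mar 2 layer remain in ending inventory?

181

Mar 5, 231 sold [FIFO — oldest first]: 231 @ $7.45 = $1,720.95
Mar 12, 119 sold [FIFO — oldest first]: 39 @ $7.45 + 80 @ $5.00 = $690.55
Total COGS = $1,720.95 + $690.55 = $2,411.50
Ending inventory: 181 @ $5.00 + 67 @ $4.85 = $1,229.95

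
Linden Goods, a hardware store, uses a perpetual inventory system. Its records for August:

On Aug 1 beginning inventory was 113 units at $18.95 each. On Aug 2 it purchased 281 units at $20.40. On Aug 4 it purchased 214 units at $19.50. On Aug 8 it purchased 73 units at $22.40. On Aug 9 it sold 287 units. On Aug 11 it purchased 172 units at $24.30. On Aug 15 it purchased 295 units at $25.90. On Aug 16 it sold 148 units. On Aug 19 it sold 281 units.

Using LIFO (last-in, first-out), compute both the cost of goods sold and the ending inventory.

COGS = $16,704.90; ending inventory = $8,797.15

Aug 9, 287 sold [LIFO — newest first]: 73 @ $22.40 + 214 @ $19.50 = $5,808.20
Aug 16, 148 sold [LIFO — newest first]: 148 @ $25.90 = $3,833.20
Aug 19, 281 sold [LIFO — newest first]: 147 @ $25.90 + 134 @ $24.30 = $7,063.50
Total COGS = $5,808.20 + $3,833.20 + $7,063.50 = $16,704.90
Ending inventory: 113 @ $18.95 + 281 @ $20.40 + 38 @ $24.30 = $8,797.15
Check: goods available $25,502.05 = COGS $16,704.90 + ending $8,797.15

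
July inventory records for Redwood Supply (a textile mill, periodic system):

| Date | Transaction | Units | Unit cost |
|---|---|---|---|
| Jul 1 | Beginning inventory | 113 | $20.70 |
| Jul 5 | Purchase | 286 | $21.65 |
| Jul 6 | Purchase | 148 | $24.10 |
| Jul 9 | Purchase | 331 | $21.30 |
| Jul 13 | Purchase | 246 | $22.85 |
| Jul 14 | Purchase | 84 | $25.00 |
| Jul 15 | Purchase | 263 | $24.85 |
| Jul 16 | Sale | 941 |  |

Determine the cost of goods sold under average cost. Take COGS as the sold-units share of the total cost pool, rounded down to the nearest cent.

COGS = $21,369.04

Jul 16, sell 941: 941/1471 × $33,404.75 → $21,369.04
Ending inventory (cost pool remaining) = $12,035.71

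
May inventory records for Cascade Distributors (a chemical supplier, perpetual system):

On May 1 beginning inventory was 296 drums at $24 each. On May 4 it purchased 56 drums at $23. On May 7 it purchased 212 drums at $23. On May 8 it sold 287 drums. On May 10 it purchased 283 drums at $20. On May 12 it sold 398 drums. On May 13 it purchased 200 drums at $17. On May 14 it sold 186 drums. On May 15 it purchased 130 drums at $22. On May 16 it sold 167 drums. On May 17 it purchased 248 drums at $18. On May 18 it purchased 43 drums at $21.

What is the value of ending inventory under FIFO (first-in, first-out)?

Ending inventory = $8,380

May 8, 287 sold [FIFO — oldest first]: 287 @ $24 = $6,888
May 12, 398 sold [FIFO — oldest first]: 9 @ $24 + 56 @ $23 + 212 @ $23 + 121 @ $20 = $8,800
May 14, 186 sold [FIFO — oldest first]: 162 @ $20 + 24 @ $17 = $3,648
May 16, 167 sold [FIFO — oldest first]: 167 @ $17 = $2,839
Total COGS = $6,888 + $8,800 + $3,648 + $2,839 = $22,175
Ending inventory: 9 @ $17 + 130 @ $22 + 248 @ $18 + 43 @ $21 = $8,380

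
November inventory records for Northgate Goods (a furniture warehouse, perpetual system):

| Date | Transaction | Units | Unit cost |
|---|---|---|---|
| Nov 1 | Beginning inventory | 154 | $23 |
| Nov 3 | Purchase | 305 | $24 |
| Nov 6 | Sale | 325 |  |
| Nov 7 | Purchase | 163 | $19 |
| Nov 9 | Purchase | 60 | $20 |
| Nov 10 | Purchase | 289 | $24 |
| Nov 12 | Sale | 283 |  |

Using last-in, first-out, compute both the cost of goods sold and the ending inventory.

Nov 6, 325 sold [LIFO — newest first]: 305 @ $24 + 20 @ $23 = $7,780
Nov 12, 283 sold [LIFO — newest first]: 283 @ $24 = $6,792
Total COGS = $7,780 + $6,792 = $14,572
Ending inventory: 134 @ $23 + 163 @ $19 + 60 @ $20 + 6 @ $24 = $7,523

COGS = $14,572; ending inventory = $7,523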